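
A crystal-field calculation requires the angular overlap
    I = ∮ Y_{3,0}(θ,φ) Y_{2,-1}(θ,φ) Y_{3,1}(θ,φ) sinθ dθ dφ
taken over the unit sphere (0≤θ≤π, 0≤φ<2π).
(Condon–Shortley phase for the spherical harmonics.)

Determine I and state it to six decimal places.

Checks pass: Σm=0; 8 even; l₃=3∈[1,5].
(2·3+1)(2·2+1)(2·3+1) = 245
Δ: 2! 4! 2! / 9! → 1/3780
sum: t=0:+1/24 t=1:−1/4 t=2:+1/24 = -1/6
3j²(3 2 3; 0 0 0) = Δ·Π!·Σ² = 4/105  (sign +1)
sum: t=0:+1/12 t=1:−1/8 = -1/24
3j²(3 2 3; 0 -1 1) = Δ·Π!·Σ² = 1/210  (sign -1)
combine: 4πI² = 245·4/105·1/210 = 2/45
take √, sign -1: I = -0.05947080

-0.059471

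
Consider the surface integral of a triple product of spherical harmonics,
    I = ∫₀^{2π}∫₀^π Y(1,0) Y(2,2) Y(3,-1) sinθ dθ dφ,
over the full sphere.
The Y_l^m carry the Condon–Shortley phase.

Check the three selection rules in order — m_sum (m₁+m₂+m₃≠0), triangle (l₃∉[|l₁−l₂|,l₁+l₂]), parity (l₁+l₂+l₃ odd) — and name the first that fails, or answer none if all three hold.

m_sum

azimuthal sum: 0 + 2 − 1 = 1  ✗
1 ≤ 3 ≤ 3 (triangle on l)
L = 1 + 2 + 3 = 6 (even)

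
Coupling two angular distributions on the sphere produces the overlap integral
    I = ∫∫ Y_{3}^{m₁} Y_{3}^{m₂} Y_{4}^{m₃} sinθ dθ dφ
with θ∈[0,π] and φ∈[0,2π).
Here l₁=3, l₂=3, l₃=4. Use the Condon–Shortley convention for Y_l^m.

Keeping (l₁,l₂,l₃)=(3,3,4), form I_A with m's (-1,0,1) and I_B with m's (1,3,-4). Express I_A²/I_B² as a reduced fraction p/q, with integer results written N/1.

Same 3,3,4: normalisation and zero-m 3j drop out of the ratio.
A: Δ: 2! 4! 4! / 11! → 1/34650; sum: t=0:+1/288 t=1:−1/24 t=2:+1/48 = -5/288; 3j²(3 3 4; -1 0 1) = Δ·Π!·Σ² = 5/462  (sign +1)
B: Δ: 2! 4! 4! / 11! → 1/34650; sum: t=2:+1/1152 = 1/1152; 3j²(3 3 4; 1 3 -4) = Δ·Π!·Σ² = 1/33  (sign +1)
I_A²/I_B² = (5/462)/(1/33) = 5/14

5/14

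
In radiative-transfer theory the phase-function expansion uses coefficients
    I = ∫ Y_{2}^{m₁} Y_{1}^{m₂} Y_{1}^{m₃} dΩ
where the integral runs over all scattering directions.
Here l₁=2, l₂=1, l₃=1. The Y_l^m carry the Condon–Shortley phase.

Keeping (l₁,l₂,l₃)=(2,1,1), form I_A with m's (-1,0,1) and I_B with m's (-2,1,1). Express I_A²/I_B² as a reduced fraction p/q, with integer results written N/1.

Shared (l₁,l₂,l₃)=(2,1,1): N and (l;000)² cancel in I_A²/I_B².
A: Δ = 2!·2!·0!/5! = 1/30; Racah Σ t=1..1: t=1:−1/2 = -1/2; ⇒ 3j(2 1 1; -1 0 1)² = 1/10, sgn -1
B: Δ = 2!·2!·0!/5! = 1/30; Racah Σ t=2..2: t=2:+1/4 = 1/4; ⇒ 3j(2 1 1; -2 1 1)² = 1/5, sgn +1
I_A²/I_B² = (1/10)/(1/5) = 1/2

1/2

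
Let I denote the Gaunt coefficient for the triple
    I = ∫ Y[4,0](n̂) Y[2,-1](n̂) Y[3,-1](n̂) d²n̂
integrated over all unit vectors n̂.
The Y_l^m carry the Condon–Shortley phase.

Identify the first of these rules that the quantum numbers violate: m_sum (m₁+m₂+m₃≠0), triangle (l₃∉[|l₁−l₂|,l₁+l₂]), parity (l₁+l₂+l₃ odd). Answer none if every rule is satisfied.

m_sum

azimuthal sum: 0 − 1 − 1 = -2  ✗
2 ≤ 3 ≤ 6 (triangle on l)
L = 4 + 2 + 3 = 9 (odd)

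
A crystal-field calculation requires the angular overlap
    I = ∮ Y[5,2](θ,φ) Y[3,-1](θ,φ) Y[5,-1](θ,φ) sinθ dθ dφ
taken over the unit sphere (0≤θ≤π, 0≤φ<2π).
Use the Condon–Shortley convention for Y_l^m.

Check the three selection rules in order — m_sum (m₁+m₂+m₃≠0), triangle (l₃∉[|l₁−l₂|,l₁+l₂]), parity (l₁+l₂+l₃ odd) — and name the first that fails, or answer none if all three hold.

Σmᵢ = 0  ✓
l₃∈[|l₁−l₂|,l₁+l₂]=[2,8], have l₃=5  ✓
Σlᵢ = 13 ⇒ odd  ✗

parity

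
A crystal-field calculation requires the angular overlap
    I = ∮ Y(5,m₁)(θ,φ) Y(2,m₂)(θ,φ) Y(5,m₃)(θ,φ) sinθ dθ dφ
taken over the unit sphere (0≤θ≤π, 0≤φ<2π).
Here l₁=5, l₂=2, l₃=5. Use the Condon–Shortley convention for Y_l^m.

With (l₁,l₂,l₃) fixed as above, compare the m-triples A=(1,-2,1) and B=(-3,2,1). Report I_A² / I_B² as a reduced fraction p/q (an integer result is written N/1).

Same 5,2,5: normalisation and zero-m 3j drop out of the ratio.
A: Δ: 2! 8! 2! / 13! → 1/38610; sum: t=0:+1/2304 = 1/2304; 3j²(5 2 5; 1 -2 1) = Δ·Π!·Σ² = 5/143  (sign +1)
B: Δ: 2! 8! 2! / 13! → 1/38610; sum: t=2:+1/5760 = 1/5760; 3j²(5 2 5; -3 2 1) = Δ·Π!·Σ² = 56/2145  (sign +1)
I_A²/I_B² = (5/143)/(56/2145) = 75/56

75/56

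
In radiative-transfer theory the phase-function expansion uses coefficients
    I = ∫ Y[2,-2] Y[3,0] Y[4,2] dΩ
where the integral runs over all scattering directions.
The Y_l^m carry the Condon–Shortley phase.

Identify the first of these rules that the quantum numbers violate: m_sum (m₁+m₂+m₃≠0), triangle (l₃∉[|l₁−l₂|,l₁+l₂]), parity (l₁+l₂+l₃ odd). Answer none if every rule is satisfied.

Σmᵢ = 0  ✓
l₃∈[|l₁−l₂|,l₁+l₂]=[1,5], have l₃=4  ✓
Σlᵢ = 9 ⇒ odd  ✗

parity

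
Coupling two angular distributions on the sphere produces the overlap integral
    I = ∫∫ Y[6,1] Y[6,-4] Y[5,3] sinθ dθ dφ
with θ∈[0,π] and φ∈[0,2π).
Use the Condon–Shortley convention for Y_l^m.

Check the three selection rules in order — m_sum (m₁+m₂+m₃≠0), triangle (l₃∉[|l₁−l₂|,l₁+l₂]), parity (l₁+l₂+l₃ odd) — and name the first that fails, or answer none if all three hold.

Σmᵢ = 0  ✓
l₃∈[|l₁−l₂|,l₁+l₂]=[0,12], have l₃=5  ✓
Σlᵢ = 17 ⇒ odd  ✗

parity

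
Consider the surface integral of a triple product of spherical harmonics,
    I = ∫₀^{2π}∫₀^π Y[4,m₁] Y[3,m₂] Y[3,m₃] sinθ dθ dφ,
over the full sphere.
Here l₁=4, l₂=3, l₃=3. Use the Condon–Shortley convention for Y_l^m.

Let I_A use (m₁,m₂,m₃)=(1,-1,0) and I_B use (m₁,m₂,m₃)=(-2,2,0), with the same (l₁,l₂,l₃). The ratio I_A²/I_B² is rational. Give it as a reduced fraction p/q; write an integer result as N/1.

l's match ⇒ only the (l;m) 3-j factors differ between A and B.
A: triangle coeff Δ(4,3,3) = 1/34650; Σ_t [0,2]: t=0:+1/288 t=1:−1/24 t=2:+1/48 = -5/288; (3j)²=5/462 [(4 3 3; 1 -1 0)], sign=+1
B: triangle coeff Δ(4,3,3) = 1/34650; Σ_t [3,4]: t=3:−1/72 t=4:+1/96 = -1/288; (3j)²=1/462 [(4 3 3; -2 2 0)], sign=+1
I_A²/I_B² = (5/462)/(1/462) = 5/1

5/1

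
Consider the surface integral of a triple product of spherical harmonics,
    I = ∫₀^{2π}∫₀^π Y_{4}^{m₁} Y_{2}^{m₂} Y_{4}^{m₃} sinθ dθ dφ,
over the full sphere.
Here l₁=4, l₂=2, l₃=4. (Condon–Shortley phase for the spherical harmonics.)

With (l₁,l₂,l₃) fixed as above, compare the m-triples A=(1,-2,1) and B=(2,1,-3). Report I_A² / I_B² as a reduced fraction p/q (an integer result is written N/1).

8/7

Same 4,2,4: normalisation and zero-m 3j drop out of the ratio.
A: Δ: 2! 6! 2! / 11! → 1/13860; sum: t=0:+1/144 = 1/144; 3j²(4 2 4; 1 -2 1) = Δ·Π!·Σ² = 10/231  (sign -1)
B: Δ: 2! 6! 2! / 11! → 1/13860; sum: t=1:−1/240 t=2:+1/1440 = -1/288; 3j²(4 2 4; 2 1 -3) = Δ·Π!·Σ² = 5/132  (sign +1)
I_A²/I_B² = (10/231)/(5/132) = 8/7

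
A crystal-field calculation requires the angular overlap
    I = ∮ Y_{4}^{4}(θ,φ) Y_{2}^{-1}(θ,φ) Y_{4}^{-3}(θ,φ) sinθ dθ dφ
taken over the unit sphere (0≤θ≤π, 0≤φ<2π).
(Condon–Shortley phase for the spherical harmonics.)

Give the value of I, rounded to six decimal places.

Checks pass: Σm=0; 10 even; l₃=4∈[2,6].
(2·4+1)(2·2+1)(2·4+1) = 405
Δ: 2! 6! 2! / 11! → 1/13860
sum: t=0:+1/192 t=1:−1/36 t=2:+1/192 = -5/288
3j²(4 2 4; 0 0 0) = Δ·Π!·Σ² = 20/693  (sign -1)
sum: t=0:+1/1440 = 1/1440
3j²(4 2 4; 4 -1 -3) = Δ·Π!·Σ² = 7/165  (sign -1)
combine: 4πI² = 405·20/693·7/165 = 60/121
take √, sign +1: I = 0.19864517

0.198645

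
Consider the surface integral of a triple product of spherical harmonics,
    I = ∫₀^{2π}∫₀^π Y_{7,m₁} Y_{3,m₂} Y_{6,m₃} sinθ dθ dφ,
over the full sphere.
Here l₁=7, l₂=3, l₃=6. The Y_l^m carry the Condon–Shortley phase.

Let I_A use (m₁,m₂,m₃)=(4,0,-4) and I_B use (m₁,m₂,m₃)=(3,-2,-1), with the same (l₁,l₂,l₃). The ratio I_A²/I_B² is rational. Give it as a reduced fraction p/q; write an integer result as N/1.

Same 7,3,6: normalisation and zero-m 3j drop out of the ratio.
A: Δ: 4! 10! 2! / 17! → 1/2042040; sum: t=1:−1/967680 t=2:+1/1451520 t=3:−1/43545600 = -1/2721600; 3j²(7 3 6; 4 0 -4) = Δ·Π!·Σ² = 32/7735  (sign -1)
B: Δ: 4! 10! 2! / 17! → 1/2042040; sum: t=0:+1/414720 t=1:−1/362880 = -1/2903040; 3j²(7 3 6; 3 -2 -1) = Δ·Π!·Σ² = 25/68068  (sign +1)
I_A²/I_B² = (32/7735)/(25/68068) = 1408/125

1408/125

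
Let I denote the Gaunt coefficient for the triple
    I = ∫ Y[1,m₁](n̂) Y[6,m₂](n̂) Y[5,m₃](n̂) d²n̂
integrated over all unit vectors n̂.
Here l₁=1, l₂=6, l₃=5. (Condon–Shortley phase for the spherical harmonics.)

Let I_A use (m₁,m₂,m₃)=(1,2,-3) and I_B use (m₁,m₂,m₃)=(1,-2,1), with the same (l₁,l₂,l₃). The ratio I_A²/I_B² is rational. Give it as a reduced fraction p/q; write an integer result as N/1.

Same 1,6,5: normalisation and zero-m 3j drop out of the ratio.
A: Δ: 2! 0! 10! / 13! → 1/858; sum: t=0:+1/161280 = 1/161280; 3j²(1 6 5; 1 2 -3) = Δ·Π!·Σ² = 1/143  (sign +1)
B: Δ: 2! 0! 10! / 13! → 1/858; sum: t=0:+1/34560 = 1/34560; 3j²(1 6 5; 1 -2 1) = Δ·Π!·Σ² = 14/429  (sign +1)
I_A²/I_B² = (1/143)/(14/429) = 3/14

3/14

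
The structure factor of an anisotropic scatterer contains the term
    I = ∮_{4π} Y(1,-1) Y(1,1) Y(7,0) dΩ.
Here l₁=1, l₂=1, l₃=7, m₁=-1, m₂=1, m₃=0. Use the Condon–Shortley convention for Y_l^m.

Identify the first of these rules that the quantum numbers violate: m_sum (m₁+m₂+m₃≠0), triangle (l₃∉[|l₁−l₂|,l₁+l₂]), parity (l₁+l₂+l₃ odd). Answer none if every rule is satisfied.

m₁+m₂+m₃ = -1 + 1 + 0 = 0  ✓
triangle: |1−1|=0 ≤ l₃=7 ≤ 1+1=2  ✗
parity: l₁+l₂+l₃ = 9 is odd

triangle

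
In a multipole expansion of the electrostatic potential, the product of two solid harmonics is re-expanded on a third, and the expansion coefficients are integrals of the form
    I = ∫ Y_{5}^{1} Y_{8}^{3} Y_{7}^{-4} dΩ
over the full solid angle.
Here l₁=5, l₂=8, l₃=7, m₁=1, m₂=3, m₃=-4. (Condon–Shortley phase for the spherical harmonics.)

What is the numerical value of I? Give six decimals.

Checks pass: Σm=0; 20 even; l₃=7∈[3,13].
(2·5+1)(2·8+1)(2·7+1) = 2805
Δ: 6! 4! 10! / 21! → 1/814773960
sum: t=1:−1/87091200 t=2:+1/4976640 t=3:−1/2073600 t=4:+1/4976640 t=5:−1/87091200 = -1/9676800
3j²(5 8 7; 0 0 0) = Δ·Π!·Σ² = 360/46189  (sign +1)
sum: t=1:−1/2612736000 t=2:+1/69672960 t=3:−1/17418240 t=4:+1/34836480 = -11/746496000
3j²(5 8 7; 1 3 -4) = Δ·Π!·Σ² = 1331/251940  (sign +1)
combine: 4πI² = 2805·360/46189·1331/251940 = 119790/1037153
take √, sign +1: I = 0.09587027

0.095870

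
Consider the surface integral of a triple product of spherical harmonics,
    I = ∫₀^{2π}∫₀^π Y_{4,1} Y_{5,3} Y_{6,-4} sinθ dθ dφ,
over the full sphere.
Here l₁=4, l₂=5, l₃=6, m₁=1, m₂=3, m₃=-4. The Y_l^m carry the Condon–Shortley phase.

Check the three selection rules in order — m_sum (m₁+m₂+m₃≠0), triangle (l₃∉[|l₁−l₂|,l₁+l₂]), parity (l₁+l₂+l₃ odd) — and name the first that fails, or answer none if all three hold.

parity

azimuthal sum: 1 + 3 − 4 = 0  ✓
1 ≤ 6 ≤ 9 (triangle on l)  ✓
L = 4 + 5 + 6 = 15 (odd)  ✗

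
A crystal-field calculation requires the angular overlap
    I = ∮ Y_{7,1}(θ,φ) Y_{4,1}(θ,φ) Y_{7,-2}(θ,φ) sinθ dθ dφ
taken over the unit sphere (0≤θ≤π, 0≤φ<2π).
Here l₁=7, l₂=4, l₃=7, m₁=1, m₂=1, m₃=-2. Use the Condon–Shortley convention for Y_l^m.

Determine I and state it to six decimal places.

0.100255

Rules hold: Σm=0, L=18 even, 3≤7≤11.
N = 15·9·15 = 2025
Δ = 4!·10!·4!/19! = 1/58198140
Racah Σ t=0..4: t=0:+1/17418240 t=1:−1/622080 t=2:+1/230400 t=3:−1/622080 t=4:+1/17418240 = 1/806400
⇒ 3j(7 4 7; 0 0 0)² = 2268/230945, sgn -1
Racah Σ t=1..4: t=1:−1/2073600 t=2:+1/414720 t=3:−1/725760 t=4:+1/11612160 = 37/58060800
⇒ 3j(7 4 7; 1 1 -2)² = 4107/646646, sgn -1
4πI² = N·(3j₀)²·(3jₘ)² = 269460270/2133423721
I = +1·√(0.126304/4π) = 0.10025450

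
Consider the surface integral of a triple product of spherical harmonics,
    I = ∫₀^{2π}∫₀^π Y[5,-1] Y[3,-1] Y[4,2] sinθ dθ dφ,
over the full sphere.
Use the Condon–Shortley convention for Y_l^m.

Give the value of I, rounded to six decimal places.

m-sum 0 ✓  L=12 even ✓  2≤4≤8 ✓
Π(2lᵢ+1) = 11×7×9 = 693
triangle coeff Δ(5,3,4) = 1/180180
Σ_t [1,3]: t=1:−1/576 t=2:+1/144 t=3:−1/576 = 1/288
(3j)²=20/1001 [(5 3 4; 0 0 0)], sign=+1
Σ_t [0,2]: t=0:+1/34560 t=1:−1/720 t=2:+1/384 = 43/34560
(3j)²=1849/180180 [(5 3 4; -1 -1 2)], sign=+1
⇒ 4πI² = 1849/13013
I = (+1)√(1849/13013/(4π)) = 0.10633465

0.106335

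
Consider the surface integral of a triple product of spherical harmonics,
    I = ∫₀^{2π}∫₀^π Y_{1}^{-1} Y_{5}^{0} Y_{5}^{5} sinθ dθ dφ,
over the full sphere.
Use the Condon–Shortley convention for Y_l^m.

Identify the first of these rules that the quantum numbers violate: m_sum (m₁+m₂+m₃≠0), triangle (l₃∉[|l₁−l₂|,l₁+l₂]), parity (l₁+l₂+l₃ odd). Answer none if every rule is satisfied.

m_sum

Σmᵢ = 4  ✗
l₃∈[|l₁−l₂|,l₁+l₂]=[4,6], have l₃=5
Σlᵢ = 11 ⇒ odd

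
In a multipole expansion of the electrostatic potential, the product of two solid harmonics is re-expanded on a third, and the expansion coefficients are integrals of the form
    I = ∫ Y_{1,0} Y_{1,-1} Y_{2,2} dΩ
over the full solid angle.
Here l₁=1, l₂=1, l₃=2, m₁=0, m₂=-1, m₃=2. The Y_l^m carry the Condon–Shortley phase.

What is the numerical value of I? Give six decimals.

0 − 1 + 2 = 1 ≠ 0: azimuthal integral kills it; I = 0

0.000000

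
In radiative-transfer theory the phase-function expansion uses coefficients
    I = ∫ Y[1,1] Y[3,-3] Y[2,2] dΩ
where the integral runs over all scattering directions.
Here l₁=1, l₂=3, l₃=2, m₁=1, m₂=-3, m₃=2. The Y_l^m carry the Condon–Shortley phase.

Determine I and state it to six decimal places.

Checks pass: Σm=0; 6 even; l₃=2∈[2,4].
(2·1+1)(2·3+1)(2·2+1) = 105
Δ: 2! 0! 4! / 7! → 1/105
sum: t=1:−1/4 = -1/4
3j²(1 3 2; 0 0 0) = Δ·Π!·Σ² = 3/35  (sign -1)
sum: t=0:+1/48 = 1/48
3j²(1 3 2; 1 -3 2) = Δ·Π!·Σ² = 1/7  (sign +1)
combine: 4πI² = 105·3/35·1/7 = 9/7
take √, sign -1: I = -0.31986543

-0.319865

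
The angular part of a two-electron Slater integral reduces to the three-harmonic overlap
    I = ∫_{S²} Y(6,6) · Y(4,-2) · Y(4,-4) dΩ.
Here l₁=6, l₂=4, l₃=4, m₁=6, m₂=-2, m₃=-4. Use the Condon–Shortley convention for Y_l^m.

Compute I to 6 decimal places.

m-sum 0 ✓  L=14 even ✓  2≤4≤10 ✓
Π(2lᵢ+1) = 13×9×9 = 1053
triangle coeff Δ(6,4,4) = 1/1261260
Σ_t [2,4]: t=2:+1/4608 t=3:−1/1296 t=4:+1/4608 = -7/20736
(3j)²=20/1287 [(6 4 4; 0 0 0)], sign=-1
Σ_t [0,0]: t=0:+1/1036800 = 1/1036800
(3j)²=4/195 [(6 4 4; 6 -2 -4)], sign=+1
⇒ 4πI² = 48/143
I = (-1)√(48/143/(4π)) = -0.16343598

-0.163436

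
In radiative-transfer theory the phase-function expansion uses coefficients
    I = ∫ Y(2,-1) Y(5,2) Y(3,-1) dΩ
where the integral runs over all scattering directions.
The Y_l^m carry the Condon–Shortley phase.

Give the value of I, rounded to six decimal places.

Rules hold: Σm=0, L=10 even, 3≤3≤7.
N = 5·11·7 = 385
Δ = 4!·0!·6!/11! = 1/2310
Racah Σ t=2..2: t=2:+1/144 = 1/144
⇒ 3j(2 5 3; 0 0 0)² = 10/231, sgn -1
Racah Σ t=3..3: t=3:−1/288 = -1/288
⇒ 3j(2 5 3; -1 2 -1)² = 1/22, sgn -1
4πI² = N·(3j₀)²·(3jₘ)² = 25/33
I = +1·√(0.757576/4π) = 0.24553200

0.245532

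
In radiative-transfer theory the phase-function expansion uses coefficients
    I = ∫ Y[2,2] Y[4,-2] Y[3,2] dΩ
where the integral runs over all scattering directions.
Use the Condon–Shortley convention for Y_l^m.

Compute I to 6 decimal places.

0.000000

2 − 2 + 2 = 2 ≠ 0: azimuthal integral kills it; I = 0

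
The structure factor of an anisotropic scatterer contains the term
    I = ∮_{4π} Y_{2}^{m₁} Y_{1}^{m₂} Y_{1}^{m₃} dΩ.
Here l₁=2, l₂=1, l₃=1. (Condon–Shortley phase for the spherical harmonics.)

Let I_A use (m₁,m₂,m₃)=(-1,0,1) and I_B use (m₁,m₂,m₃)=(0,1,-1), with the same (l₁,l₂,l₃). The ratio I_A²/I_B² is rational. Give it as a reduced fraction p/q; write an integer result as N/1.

3/1

Same 2,1,1: normalisation and zero-m 3j drop out of the ratio.
A: Δ: 2! 2! 0! / 5! → 1/30; sum: t=1:−1/2 = -1/2; 3j²(2 1 1; -1 0 1) = Δ·Π!·Σ² = 1/10  (sign -1)
B: Δ: 2! 2! 0! / 5! → 1/30; sum: t=2:+1/4 = 1/4; 3j²(2 1 1; 0 1 -1) = Δ·Π!·Σ² = 1/30  (sign +1)
I_A²/I_B² = (1/10)/(1/30) = 3/1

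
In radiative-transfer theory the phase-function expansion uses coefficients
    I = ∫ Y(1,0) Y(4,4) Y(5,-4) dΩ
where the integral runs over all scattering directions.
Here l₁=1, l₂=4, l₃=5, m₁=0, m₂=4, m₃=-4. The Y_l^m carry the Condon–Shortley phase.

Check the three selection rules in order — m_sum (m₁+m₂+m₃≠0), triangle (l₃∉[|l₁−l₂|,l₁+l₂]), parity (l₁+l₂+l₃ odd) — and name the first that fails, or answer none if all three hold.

none

Σmᵢ = 0  ✓
l₃∈[|l₁−l₂|,l₁+l₂]=[3,5], have l₃=5  ✓
Σlᵢ = 10 ⇒ even  ✓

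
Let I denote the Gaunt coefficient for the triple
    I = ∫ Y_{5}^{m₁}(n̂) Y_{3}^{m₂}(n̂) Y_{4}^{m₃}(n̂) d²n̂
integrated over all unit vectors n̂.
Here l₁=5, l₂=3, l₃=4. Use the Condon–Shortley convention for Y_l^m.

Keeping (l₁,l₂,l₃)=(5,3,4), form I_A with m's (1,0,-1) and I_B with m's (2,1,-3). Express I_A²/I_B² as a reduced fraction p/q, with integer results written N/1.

1083/2401

l's match ⇒ only the (l;m) 3-j factors differ between A and B.
A: triangle coeff Δ(5,3,4) = 1/180180; Σ_t [1,3]: t=1:−1/432 t=2:+1/192 t=3:−1/1440 = 19/8640; (3j)²=361/30030 [(5 3 4; 1 0 -1)], sign=-1
B: triangle coeff Δ(5,3,4) = 1/180180; Σ_t [2,3]: t=2:+1/960 t=3:−1/4320 = 7/8640; (3j)²=343/12870 [(5 3 4; 2 1 -3)], sign=-1
I_A²/I_B² = (361/30030)/(343/12870) = 1083/2401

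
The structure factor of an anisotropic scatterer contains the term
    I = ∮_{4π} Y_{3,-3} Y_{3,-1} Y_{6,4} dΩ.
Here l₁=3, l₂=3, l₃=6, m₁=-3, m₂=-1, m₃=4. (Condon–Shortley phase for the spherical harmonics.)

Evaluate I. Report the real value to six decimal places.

0.171787

Checks pass: Σm=0; 12 even; l₃=6∈[0,6].
(2·3+1)(2·3+1)(2·6+1) = 637
Δ: 0! 6! 6! / 13! → 1/12012
sum: t=0:+1/1296 = 1/1296
3j²(3 3 6; 0 0 0) = Δ·Π!·Σ² = 100/3003  (sign +1)
sum: t=0:+1/34560 = 1/34560
3j²(3 3 6; -3 -1 4) = Δ·Π!·Σ² = 5/286  (sign +1)
combine: 4πI² = 637·100/3003·5/286 = 1750/4719
take √, sign +1: I = 0.17178653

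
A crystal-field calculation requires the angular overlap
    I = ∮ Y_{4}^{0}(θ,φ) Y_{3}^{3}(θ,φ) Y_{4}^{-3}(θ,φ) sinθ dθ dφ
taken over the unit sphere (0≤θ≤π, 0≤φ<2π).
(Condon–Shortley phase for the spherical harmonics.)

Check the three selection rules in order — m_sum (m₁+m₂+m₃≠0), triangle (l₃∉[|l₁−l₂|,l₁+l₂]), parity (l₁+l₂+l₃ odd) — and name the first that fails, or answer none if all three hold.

m₁+m₂+m₃ = 0 + 3 − 3 = 0  ✓
triangle: |4−3|=1 ≤ l₃=4 ≤ 4+3=7  ✓
parity: l₁+l₂+l₃ = 11 is odd  ✗

parity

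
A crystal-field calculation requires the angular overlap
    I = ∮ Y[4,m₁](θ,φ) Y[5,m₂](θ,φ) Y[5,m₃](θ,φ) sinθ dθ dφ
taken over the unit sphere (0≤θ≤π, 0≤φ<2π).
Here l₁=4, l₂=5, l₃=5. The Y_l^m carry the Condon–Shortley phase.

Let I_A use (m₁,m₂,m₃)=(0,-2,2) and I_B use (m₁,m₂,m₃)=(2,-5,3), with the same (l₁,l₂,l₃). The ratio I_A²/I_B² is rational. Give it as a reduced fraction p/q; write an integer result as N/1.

l's match ⇒ only the (l;m) 3-j factors differ between A and B.
A: triangle coeff Δ(4,5,5) = 1/3153150; Σ_t [0,3]: t=0:+1/20736 t=1:−1/1728 t=2:+1/1920 t=3:−1/25920 = -1/20736; (3j)²=1/2574 [(4 5 5; 0 -2 2)], sign=+1
B: triangle coeff Δ(4,5,5) = 1/3153150; Σ_t [0,0]: t=0:+1/69120 = 1/69120; (3j)²=4/143 [(4 5 5; 2 -5 3)], sign=+1
I_A²/I_B² = (1/2574)/(4/143) = 1/72

1/72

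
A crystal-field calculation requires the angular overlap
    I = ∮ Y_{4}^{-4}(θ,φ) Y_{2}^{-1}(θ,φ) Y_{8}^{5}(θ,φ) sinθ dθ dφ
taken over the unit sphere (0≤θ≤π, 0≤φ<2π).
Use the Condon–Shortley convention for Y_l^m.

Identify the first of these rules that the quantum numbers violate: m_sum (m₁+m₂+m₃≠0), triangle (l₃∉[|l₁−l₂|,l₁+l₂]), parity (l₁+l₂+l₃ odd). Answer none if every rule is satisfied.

triangle

m₁+m₂+m₃ = -4 − 1 + 5 = 0  ✓
triangle: |4−2|=2 ≤ l₃=8 ≤ 4+2=6  ✗
parity: l₁+l₂+l₃ = 14 is even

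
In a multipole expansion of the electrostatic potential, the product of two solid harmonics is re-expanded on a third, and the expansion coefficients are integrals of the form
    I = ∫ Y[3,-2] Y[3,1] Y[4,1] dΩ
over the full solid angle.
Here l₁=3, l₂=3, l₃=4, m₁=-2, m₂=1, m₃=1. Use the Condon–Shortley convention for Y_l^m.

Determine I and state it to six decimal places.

Rules hold: Σm=0, L=10 even, 0≤4≤6.
N = 7·7·9 = 441
Δ = 2!·4!·4!/11! = 1/34650
Racah Σ t=0..2: t=0:+1/72 t=1:−1/16 t=2:+1/72 = -5/144
⇒ 3j(3 3 4; 0 0 0)² = 2/77, sgn -1
Racah Σ t=1..2: t=1:−1/144 t=2:+1/48 = 1/72
⇒ 3j(3 3 4; -2 1 1)² = 16/693, sgn -1
4πI² = N·(3j₀)²·(3jₘ)² = 32/121
I = +1·√(0.264463/4π) = 0.14506992

0.145070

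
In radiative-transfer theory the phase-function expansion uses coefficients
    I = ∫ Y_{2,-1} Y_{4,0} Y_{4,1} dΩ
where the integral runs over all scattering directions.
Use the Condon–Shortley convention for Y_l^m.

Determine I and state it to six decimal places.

-0.044869

Checks pass: Σm=0; 10 even; l₃=4∈[2,6].
(2·2+1)(2·4+1)(2·4+1) = 405
Δ: 2! 2! 6! / 11! → 1/13860
sum: t=0:+1/192 t=1:−1/36 t=2:+1/192 = -5/288
3j²(2 4 4; 0 0 0) = Δ·Π!·Σ² = 20/693  (sign -1)
sum: t=1:−1/72 t=2:+1/96 = -1/288
3j²(2 4 4; -1 0 1) = Δ·Π!·Σ² = 1/462  (sign +1)
combine: 4πI² = 405·20/693·1/462 = 150/5929
take √, sign -1: I = -0.04486937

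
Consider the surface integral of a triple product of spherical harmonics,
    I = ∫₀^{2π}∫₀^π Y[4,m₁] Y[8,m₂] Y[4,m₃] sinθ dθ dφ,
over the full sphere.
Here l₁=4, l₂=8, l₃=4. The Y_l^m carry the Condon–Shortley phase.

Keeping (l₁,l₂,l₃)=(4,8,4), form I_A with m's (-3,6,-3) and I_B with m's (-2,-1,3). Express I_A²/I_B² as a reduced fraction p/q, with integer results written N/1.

572/21

l's match ⇒ only the (l;m) 3-j factors differ between A and B.
A: triangle coeff Δ(4,8,4) = 1/218790; Σ_t [7,7]: t=7:−1/25401600 = -1/25401600; (3j)²=8/255 [(4 8 4; -3 6 -3)], sign=+1
B: triangle coeff Δ(4,8,4) = 1/218790; Σ_t [6,6]: t=6:+1/7257600 = 1/7257600; (3j)²=14/12155 [(4 8 4; -2 -1 3)], sign=-1
I_A²/I_B² = (8/255)/(14/12155) = 572/21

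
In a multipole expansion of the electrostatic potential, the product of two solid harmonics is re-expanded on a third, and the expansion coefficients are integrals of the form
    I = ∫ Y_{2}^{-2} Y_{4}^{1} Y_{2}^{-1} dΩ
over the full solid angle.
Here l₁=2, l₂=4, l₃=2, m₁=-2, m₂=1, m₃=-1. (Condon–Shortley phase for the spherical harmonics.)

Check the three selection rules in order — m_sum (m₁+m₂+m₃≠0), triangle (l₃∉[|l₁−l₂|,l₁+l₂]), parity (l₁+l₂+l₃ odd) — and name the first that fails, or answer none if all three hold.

m_sum

m₁+m₂+m₃ = -2 + 1 − 1 = -2  ✗
triangle: |2−4|=2 ≤ l₃=2 ≤ 2+4=6
parity: l₁+l₂+l₃ = 8 is even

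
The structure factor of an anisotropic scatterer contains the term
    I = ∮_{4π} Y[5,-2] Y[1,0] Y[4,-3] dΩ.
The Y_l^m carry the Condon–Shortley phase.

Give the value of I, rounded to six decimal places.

Σmᵢ = -5 ≠ 0, so the φ-integral vanishes; I = 0

0.000000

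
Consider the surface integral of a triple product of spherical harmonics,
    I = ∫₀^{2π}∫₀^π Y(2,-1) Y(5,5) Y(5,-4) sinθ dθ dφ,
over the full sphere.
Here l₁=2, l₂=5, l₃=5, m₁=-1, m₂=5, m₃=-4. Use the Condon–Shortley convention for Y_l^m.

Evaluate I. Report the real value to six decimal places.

-0.187924

m-sum 0 ✓  L=12 even ✓  3≤5≤7 ✓
Π(2lᵢ+1) = 5×11×11 = 605
triangle coeff Δ(2,5,5) = 1/38610
Σ_t [0,2]: t=0:+1/2880 t=1:−1/576 t=2:+1/2880 = -1/960
(3j)²=10/429 [(2 5 5; 0 0 0)], sign=+1
Σ_t [2,2]: t=2:+1/80640 = 1/80640
(3j)²=9/286 [(2 5 5; -1 5 -4)], sign=-1
⇒ 4πI² = 75/169
I = (-1)√(75/169/(4π)) = -0.18792404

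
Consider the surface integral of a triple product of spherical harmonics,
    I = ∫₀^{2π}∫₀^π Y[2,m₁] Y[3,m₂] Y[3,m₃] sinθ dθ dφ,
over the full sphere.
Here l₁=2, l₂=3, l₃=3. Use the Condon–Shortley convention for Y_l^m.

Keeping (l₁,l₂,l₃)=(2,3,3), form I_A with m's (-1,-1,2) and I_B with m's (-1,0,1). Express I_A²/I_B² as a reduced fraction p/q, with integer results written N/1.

15/2

Same 2,3,3: normalisation and zero-m 3j drop out of the ratio.
A: Δ: 2! 2! 4! / 9! → 1/3780; sum: t=1:−1/12 t=2:+1/48 = -1/16; 3j²(2 3 3; -1 -1 2) = Δ·Π!·Σ² = 1/28  (sign +1)
B: Δ: 2! 2! 4! / 9! → 1/3780; sum: t=1:−1/8 t=2:+1/12 = -1/24; 3j²(2 3 3; -1 0 1) = Δ·Π!·Σ² = 1/210  (sign -1)
I_A²/I_B² = (1/28)/(1/210) = 15/2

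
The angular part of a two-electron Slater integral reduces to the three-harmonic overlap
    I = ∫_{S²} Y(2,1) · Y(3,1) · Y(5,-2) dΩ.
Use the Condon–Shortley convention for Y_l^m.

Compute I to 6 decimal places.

m-sum 0 ✓  L=10 even ✓  1≤5≤5 ✓
Π(2lᵢ+1) = 5×7×11 = 385
triangle coeff Δ(2,3,5) = 1/2310
Σ_t [0,0]: t=0:+1/144 = 1/144
(3j)²=10/231 [(2 3 5; 0 0 0)], sign=-1
Σ_t [0,0]: t=0:+1/288 = 1/288
(3j)²=1/22 [(2 3 5; 1 1 -2)], sign=-1
⇒ 4πI² = 25/33
I = (+1)√(25/33/(4π)) = 0.24553200

0.245532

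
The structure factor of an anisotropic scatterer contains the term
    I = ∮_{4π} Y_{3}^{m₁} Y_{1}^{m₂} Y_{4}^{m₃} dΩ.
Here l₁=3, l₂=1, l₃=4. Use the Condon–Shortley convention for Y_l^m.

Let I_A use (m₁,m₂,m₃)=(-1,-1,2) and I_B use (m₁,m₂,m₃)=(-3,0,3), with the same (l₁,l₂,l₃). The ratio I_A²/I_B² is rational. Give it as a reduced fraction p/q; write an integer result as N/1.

15/7

Same 3,1,4: normalisation and zero-m 3j drop out of the ratio.
A: Δ: 0! 6! 2! / 9! → 1/252; sum: t=0:+1/96 = 1/96; 3j²(3 1 4; -1 -1 2) = Δ·Π!·Σ² = 5/84  (sign +1)
B: Δ: 0! 6! 2! / 9! → 1/252; sum: t=0:+1/720 = 1/720; 3j²(3 1 4; -3 0 3) = Δ·Π!·Σ² = 1/36  (sign -1)
I_A²/I_B² = (5/84)/(1/36) = 15/7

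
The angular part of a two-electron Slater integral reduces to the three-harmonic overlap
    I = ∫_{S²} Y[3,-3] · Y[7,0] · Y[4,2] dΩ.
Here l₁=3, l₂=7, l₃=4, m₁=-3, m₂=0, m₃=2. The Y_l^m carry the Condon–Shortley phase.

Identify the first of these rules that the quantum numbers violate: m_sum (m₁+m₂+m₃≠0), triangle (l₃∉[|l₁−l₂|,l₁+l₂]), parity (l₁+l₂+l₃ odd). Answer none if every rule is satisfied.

m_sum

Σmᵢ = -1  ✗
l₃∈[|l₁−l₂|,l₁+l₂]=[4,10], have l₃=4
Σlᵢ = 14 ⇒ even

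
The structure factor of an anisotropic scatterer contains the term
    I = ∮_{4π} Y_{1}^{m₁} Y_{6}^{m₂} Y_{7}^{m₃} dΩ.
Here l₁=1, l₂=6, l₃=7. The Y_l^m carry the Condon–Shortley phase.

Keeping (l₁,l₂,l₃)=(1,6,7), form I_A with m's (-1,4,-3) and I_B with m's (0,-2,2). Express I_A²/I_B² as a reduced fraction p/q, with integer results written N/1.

Same 1,6,7: normalisation and zero-m 3j drop out of the ratio.
A: Δ: 0! 2! 12! / 15! → 1/1365; sum: t=0:+1/14515200 = 1/14515200; 3j²(1 6 7; -1 4 -3) = Δ·Π!·Σ² = 2/455  (sign +1)
B: Δ: 0! 2! 12! / 15! → 1/1365; sum: t=0:+1/967680 = 1/967680; 3j²(1 6 7; 0 -2 2) = Δ·Π!·Σ² = 3/91  (sign -1)
I_A²/I_B² = (2/455)/(3/91) = 2/15

2/15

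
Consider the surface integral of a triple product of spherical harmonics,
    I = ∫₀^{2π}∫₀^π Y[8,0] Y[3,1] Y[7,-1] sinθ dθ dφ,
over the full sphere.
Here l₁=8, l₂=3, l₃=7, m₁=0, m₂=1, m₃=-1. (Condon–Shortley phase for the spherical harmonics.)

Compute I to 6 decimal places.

0.011037

Checks pass: Σm=0; 18 even; l₃=7∈[5,11].
(2·8+1)(2·3+1)(2·7+1) = 1785
Δ: 4! 12! 2! / 19! → 1/5290740
sum: t=1:−1/7257600 t=2:+1/2073600 t=3:−1/7257600 = 1/4838400
3j²(8 3 7; 0 0 0) = Δ·Π!·Σ² = 252/20995  (sign -1)
sum: t=2:+1/4147200 t=3:−1/3628800 t=4:+1/46448640 = -1/77414400
3j²(8 3 7; 0 1 -1) = Δ·Π!·Σ² = 3/41990  (sign -1)
combine: 4πI² = 1785·252/20995·3/41990 = 7938/5185765
take √, sign +1: I = 0.01103683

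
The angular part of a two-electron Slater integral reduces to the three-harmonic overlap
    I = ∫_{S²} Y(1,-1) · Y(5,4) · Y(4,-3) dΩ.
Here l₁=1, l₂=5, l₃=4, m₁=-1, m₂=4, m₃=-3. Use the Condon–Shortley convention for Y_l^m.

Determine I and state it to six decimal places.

m-sum 0 ✓  L=10 even ✓  4≤4≤6 ✓
Π(2lᵢ+1) = 3×11×9 = 297
triangle coeff Δ(1,5,4) = 1/495
Σ_t [1,1]: t=1:−1/576 = -1/576
(3j)²=5/99 [(1 5 4; 0 0 0)], sign=-1
Σ_t [2,2]: t=2:+1/10080 = 1/10080
(3j)²=4/55 [(1 5 4; -1 4 -3)], sign=-1
⇒ 4πI² = 12/11
I = (+1)√(12/11/(4π)) = 0.29463840

0.294638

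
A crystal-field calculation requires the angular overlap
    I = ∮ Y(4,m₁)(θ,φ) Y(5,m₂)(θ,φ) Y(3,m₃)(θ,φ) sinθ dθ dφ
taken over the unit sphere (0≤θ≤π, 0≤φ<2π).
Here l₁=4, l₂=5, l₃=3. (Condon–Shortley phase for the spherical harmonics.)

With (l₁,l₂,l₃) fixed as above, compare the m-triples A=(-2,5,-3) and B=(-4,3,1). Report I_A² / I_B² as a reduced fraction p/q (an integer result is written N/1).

75/112

Same 4,5,3: normalisation and zero-m 3j drop out of the ratio.
A: Δ: 6! 2! 4! / 13! → 1/180180; sum: t=6:+1/34560 = 1/34560; 3j²(4 5 3; -2 5 -3) = Δ·Π!·Σ² = 5/286  (sign +1)
B: Δ: 6! 2! 4! / 13! → 1/180180; sum: t=6:+1/5760 = 1/5760; 3j²(4 5 3; -4 3 1) = Δ·Π!·Σ² = 56/2145  (sign +1)
I_A²/I_B² = (5/286)/(56/2145) = 75/112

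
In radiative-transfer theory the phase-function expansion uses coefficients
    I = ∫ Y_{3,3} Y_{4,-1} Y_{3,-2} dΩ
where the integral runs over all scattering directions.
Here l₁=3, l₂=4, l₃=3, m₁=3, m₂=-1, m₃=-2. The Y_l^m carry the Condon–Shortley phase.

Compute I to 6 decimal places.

Checks pass: Σm=0; 10 even; l₃=3∈[1,7].
(2·3+1)(2·4+1)(2·3+1) = 441
Δ: 4! 2! 4! / 11! → 1/34650
sum: t=1:−1/72 t=2:+1/16 t=3:−1/72 = 5/144
3j²(3 4 3; 0 0 0) = Δ·Π!·Σ² = 2/77  (sign -1)
sum: t=0:+1/288 = 1/288
3j²(3 4 3; 3 -1 -2) = Δ·Π!·Σ² = 5/231  (sign -1)
combine: 4πI² = 441·2/77·5/231 = 30/121
take √, sign +1: I = 0.14046335

0.140463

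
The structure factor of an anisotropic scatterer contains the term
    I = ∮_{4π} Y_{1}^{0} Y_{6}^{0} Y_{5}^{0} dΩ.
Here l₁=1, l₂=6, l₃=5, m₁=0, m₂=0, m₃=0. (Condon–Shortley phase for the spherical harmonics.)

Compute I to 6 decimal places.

m-sum 0 ✓  L=12 even ✓  5≤5≤7 ✓
Π(2lᵢ+1) = 3×13×11 = 429
triangle coeff Δ(1,6,5) = 1/858
Σ_t [1,1]: t=1:−1/14400 = -1/14400
(3j)²=6/143 [(1 6 5; 0 0 0)], sign=+1
(m-triple is (0,0,0) — same symbol as above.)
⇒ 4πI² = 108/143
I = (+1)√(108/143/(4π)) = 0.24515397

0.245154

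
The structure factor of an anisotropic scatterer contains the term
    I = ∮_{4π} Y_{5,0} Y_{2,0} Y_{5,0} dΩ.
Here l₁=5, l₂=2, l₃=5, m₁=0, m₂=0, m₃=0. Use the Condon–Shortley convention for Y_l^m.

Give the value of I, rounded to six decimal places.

Rules hold: Σm=0, L=12 even, 3≤5≤7.
N = 11·5·11 = 605
Δ = 2!·8!·2!/13! = 1/38610
Racah Σ t=0..2: t=0:+1/2880 t=1:−1/576 t=2:+1/2880 = -1/960
⇒ 3j(5 2 5; 0 0 0)² = 10/429, sgn +1
(m-triple is (0,0,0) — same symbol as above.)
4πI² = N·(3j₀)²·(3jₘ)² = 500/1521
I = +1·√(0.328731/4π) = 0.16173926

0.161739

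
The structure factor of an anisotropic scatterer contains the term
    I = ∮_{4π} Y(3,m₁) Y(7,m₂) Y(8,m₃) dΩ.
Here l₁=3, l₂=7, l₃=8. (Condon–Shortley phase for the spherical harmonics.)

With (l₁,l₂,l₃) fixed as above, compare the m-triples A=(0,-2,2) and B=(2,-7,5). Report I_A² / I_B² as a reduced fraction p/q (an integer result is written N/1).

5547/2366

Shared (l₁,l₂,l₃)=(3,7,8): N and (l;000)² cancel in I_A²/I_B².
A: Δ = 2!·4!·12!/19! = 1/5290740; Racah Σ t=0..2: t=0:+1/7257600 t=1:−1/3870720 t=2:+1/26127360 = -43/522547200; ⇒ 3j(3 7 8; 0 -2 2)² = 1849/352716, sgn -1
B: Δ = 2!·4!·12!/19! = 1/5290740; Racah Σ t=0..0: t=0:+1/5748019200 = 1/5748019200; ⇒ 3j(3 7 8; 2 -7 5)² = 13/5814, sgn -1
I_A²/I_B² = (1849/352716)/(13/5814) = 5547/2366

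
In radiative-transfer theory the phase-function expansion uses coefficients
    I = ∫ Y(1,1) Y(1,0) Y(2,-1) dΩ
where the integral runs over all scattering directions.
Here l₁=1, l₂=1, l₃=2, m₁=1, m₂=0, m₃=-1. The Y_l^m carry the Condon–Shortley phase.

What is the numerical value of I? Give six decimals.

-0.218510

Rules hold: Σm=0, L=4 even, 0≤2≤2.
N = 3·3·5 = 45
Δ = 0!·2!·2!/5! = 1/30
Racah Σ t=0..0: t=0:+1/1 = 1/1
⇒ 3j(1 1 2; 0 0 0)² = 2/15, sgn +1
Racah Σ t=0..0: t=0:+1/2 = 1/2
⇒ 3j(1 1 2; 1 0 -1)² = 1/10, sgn -1
4πI² = N·(3j₀)²·(3jₘ)² = 3/5
I = -1·√(0.6/4π) = -0.21850969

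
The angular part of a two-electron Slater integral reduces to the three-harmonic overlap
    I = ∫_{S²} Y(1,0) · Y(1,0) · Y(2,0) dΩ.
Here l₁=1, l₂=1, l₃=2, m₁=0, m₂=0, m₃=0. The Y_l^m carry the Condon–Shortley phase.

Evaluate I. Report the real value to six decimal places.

0.252313

m-sum 0 ✓  L=4 even ✓  0≤2≤2 ✓
Π(2lᵢ+1) = 3×3×5 = 45
triangle coeff Δ(1,1,2) = 1/30
Σ_t [0,0]: t=0:+1/1 = 1/1
(3j)²=2/15 [(1 1 2; 0 0 0)], sign=+1
(m-triple is (0,0,0) — same symbol as above.)
⇒ 4πI² = 4/5
I = (+1)√(4/5/(4π)) = 0.25231325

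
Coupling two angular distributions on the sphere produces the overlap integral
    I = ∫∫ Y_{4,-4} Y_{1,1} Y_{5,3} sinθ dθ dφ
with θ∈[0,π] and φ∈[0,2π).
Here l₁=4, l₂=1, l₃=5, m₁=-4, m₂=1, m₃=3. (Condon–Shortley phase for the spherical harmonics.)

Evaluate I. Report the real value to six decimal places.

-0.049106

Rules hold: Σm=0, L=10 even, 3≤5≤5.
N = 9·3·11 = 297
Δ = 0!·8!·2!/11! = 1/495
Racah Σ t=0..0: t=0:+1/576 = 1/576
⇒ 3j(4 1 5; 0 0 0)² = 5/99, sgn -1
Racah Σ t=0..0: t=0:+1/80640 = 1/80640
⇒ 3j(4 1 5; -4 1 3)² = 1/495, sgn +1
4πI² = N·(3j₀)²·(3jₘ)² = 1/33
I = -1·√(0.030303/4π) = -0.04910640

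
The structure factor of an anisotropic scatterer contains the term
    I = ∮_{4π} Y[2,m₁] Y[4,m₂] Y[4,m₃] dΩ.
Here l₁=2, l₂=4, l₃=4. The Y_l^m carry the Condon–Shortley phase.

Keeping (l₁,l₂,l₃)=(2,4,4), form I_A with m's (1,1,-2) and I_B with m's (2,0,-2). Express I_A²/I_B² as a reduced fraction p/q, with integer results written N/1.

9/20

Same 2,4,4: normalisation and zero-m 3j drop out of the ratio.
A: Δ: 2! 2! 6! / 11! → 1/13860; sum: t=0:+1/240 t=1:−1/96 = -1/160; 3j²(2 4 4; 1 1 -2) = Δ·Π!·Σ² = 27/1540  (sign -1)
B: Δ: 2! 2! 6! / 11! → 1/13860; sum: t=0:+1/192 = 1/192; 3j²(2 4 4; 2 0 -2) = Δ·Π!·Σ² = 3/77  (sign +1)
I_A²/I_B² = (27/1540)/(3/77) = 9/20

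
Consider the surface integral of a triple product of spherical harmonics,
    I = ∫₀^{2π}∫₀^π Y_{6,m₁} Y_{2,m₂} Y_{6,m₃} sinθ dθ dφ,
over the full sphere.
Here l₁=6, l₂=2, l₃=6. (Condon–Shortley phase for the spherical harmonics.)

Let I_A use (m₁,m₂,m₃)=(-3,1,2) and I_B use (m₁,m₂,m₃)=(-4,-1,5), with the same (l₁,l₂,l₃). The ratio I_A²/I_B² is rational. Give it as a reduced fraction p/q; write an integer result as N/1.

Same 6,2,6: normalisation and zero-m 3j drop out of the ratio.
A: Δ: 2! 10! 2! / 15! → 1/90090; sum: t=1:−1/161280 t=2:+1/60480 = 1/96768; 3j²(6 2 6; -3 1 2) = Δ·Π!·Σ² = 15/1001  (sign +1)
B: Δ: 2! 10! 2! / 15! → 1/90090; sum: t=0:+1/7257600 t=1:−1/725760 = -1/806400; 3j²(6 2 6; -4 -1 5) = Δ·Π!·Σ² = 27/910  (sign +1)
I_A²/I_B² = (15/1001)/(27/910) = 50/99

50/99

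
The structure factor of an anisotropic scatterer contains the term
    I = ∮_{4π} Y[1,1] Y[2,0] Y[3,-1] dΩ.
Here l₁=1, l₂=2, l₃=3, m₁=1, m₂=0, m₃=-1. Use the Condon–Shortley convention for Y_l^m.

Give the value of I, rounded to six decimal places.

-0.202301

Checks pass: Σm=0; 6 even; l₃=3∈[1,3].
(2·1+1)(2·2+1)(2·3+1) = 105
Δ: 0! 2! 4! / 7! → 1/105
sum: t=0:+1/4 = 1/4
3j²(1 2 3; 0 0 0) = Δ·Π!·Σ² = 3/35  (sign -1)
sum: t=0:+1/8 = 1/8
3j²(1 2 3; 1 0 -1) = Δ·Π!·Σ² = 2/35  (sign +1)
combine: 4πI² = 105·3/35·2/35 = 18/35
take √, sign -1: I = -0.20230066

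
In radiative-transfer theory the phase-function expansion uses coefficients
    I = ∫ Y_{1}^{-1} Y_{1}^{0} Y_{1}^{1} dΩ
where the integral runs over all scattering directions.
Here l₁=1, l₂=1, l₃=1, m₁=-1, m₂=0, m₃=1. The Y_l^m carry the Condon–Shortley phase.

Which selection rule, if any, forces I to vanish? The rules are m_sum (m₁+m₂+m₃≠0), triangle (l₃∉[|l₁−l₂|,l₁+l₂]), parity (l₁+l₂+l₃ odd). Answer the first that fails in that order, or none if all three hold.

parity

azimuthal sum: -1 + 0 + 1 = 0  ✓
0 ≤ 1 ≤ 2 (triangle on l)  ✓
L = 1 + 1 + 1 = 3 (odd)  ✗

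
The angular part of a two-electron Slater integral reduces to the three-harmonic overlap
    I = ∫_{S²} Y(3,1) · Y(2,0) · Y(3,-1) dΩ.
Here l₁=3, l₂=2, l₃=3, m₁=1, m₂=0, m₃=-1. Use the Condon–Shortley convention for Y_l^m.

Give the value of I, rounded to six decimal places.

m-sum 0 ✓  L=8 even ✓  1≤3≤5 ✓
Π(2lᵢ+1) = 7×5×7 = 245
triangle coeff Δ(3,2,3) = 1/3780
Σ_t [0,2]: t=0:+1/24 t=1:−1/4 t=2:+1/24 = -1/6
(3j)²=4/105 [(3 2 3; 0 0 0)], sign=+1
Σ_t [0,2]: t=0:+1/16 t=1:−1/6 t=2:+1/96 = -3/32
(3j)²=3/140 [(3 2 3; 1 0 -1)], sign=-1
⇒ 4πI² = 1/5
I = (-1)√(1/5/(4π)) = -0.12615663

-0.126157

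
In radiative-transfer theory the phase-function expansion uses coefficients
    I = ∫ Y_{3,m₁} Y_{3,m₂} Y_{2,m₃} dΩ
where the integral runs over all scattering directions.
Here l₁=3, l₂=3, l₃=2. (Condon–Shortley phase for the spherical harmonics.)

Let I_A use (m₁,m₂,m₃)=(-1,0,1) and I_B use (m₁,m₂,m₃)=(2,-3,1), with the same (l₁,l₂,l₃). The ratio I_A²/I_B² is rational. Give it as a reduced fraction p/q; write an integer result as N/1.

Same 3,3,2: normalisation and zero-m 3j drop out of the ratio.
A: Δ: 4! 2! 2! / 9! → 1/3780; sum: t=2:+1/8 t=3:−1/12 = 1/24; 3j²(3 3 2; -1 0 1) = Δ·Π!·Σ² = 1/210  (sign -1)
B: Δ: 4! 2! 2! / 9! → 1/3780; sum: t=0:+1/48 = 1/48; 3j²(3 3 2; 2 -3 1) = Δ·Π!·Σ² = 5/84  (sign -1)
I_A²/I_B² = (1/210)/(5/84) = 2/25

2/25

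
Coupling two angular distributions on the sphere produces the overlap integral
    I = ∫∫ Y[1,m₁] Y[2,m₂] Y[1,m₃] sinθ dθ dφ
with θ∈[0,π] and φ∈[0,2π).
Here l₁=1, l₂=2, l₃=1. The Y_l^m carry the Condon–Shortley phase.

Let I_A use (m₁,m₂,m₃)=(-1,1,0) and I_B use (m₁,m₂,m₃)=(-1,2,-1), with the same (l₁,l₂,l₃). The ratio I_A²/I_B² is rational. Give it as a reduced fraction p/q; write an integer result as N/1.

l's match ⇒ only the (l;m) 3-j factors differ between A and B.
A: triangle coeff Δ(1,2,1) = 1/30; Σ_t [2,2]: t=2:+1/2 = 1/2; (3j)²=1/10 [(1 2 1; -1 1 0)], sign=-1
B: triangle coeff Δ(1,2,1) = 1/30; Σ_t [2,2]: t=2:+1/4 = 1/4; (3j)²=1/5 [(1 2 1; -1 2 -1)], sign=+1
I_A²/I_B² = (1/10)/(1/5) = 1/2

1/2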